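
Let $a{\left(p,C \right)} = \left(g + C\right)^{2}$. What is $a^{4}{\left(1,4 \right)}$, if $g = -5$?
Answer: $1$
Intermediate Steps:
$a{\left(p,C \right)} = \left(-5 + C\right)^{2}$
$a^{4}{\left(1,4 \right)} = \left(\left(-5 + 4\right)^{2}\right)^{4} = \left(\left(-1\right)^{2}\right)^{4} = 1^{4} = 1$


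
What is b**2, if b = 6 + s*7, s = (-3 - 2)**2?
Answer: 32761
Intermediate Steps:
s = 25 (s = (-5)**2 = 25)
b = 181 (b = 6 + 25*7 = 6 + 175 = 181)
b**2 = 181**2 = 32761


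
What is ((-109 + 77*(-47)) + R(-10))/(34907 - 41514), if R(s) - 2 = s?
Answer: 3736/6607 ≈ 0.56546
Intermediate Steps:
R(s) = 2 + s
((-109 + 77*(-47)) + R(-10))/(34907 - 41514) = ((-109 + 77*(-47)) + (2 - 10))/(34907 - 41514) = ((-109 - 3619) - 8)/(-6607) = (-3728 - 8)*(-1/6607) = -3736*(-1/6607) = 3736/6607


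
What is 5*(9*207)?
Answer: 9315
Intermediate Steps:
5*(9*207) = 5*1863 = 9315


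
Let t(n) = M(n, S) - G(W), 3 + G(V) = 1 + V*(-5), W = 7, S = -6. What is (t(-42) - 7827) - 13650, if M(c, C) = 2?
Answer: -21438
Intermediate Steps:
G(V) = -2 - 5*V (G(V) = -3 + (1 + V*(-5)) = -3 + (1 - 5*V) = -2 - 5*V)
t(n) = 39 (t(n) = 2 - (-2 - 5*7) = 2 - (-2 - 35) = 2 - 1*(-37) = 2 + 37 = 39)
(t(-42) - 7827) - 13650 = (39 - 7827) - 13650 = -7788 - 13650 = -21438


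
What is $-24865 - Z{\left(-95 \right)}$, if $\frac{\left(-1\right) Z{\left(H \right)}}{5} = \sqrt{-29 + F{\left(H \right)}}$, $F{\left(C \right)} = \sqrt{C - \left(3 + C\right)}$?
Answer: $-24865 + 5 \sqrt{-29 + i \sqrt{3}} \approx -24864.0 + 26.938 i$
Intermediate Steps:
$F{\left(C \right)} = i \sqrt{3}$ ($F{\left(C \right)} = \sqrt{-3} = i \sqrt{3}$)
$Z{\left(H \right)} = - 5 \sqrt{-29 + i \sqrt{3}}$
$-24865 - Z{\left(-95 \right)} = -24865 - - 5 \sqrt{-29 + i \sqrt{3}} = -24865 + 5 \sqrt{-29 + i \sqrt{3}}$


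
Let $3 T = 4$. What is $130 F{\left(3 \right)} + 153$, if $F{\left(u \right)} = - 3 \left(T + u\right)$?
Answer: $-1537$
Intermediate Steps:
$T = \frac{4}{3}$ ($T = \frac{1}{3} \cdot 4 = \frac{4}{3} \approx 1.3333$)
$F{\left(u \right)} = -4 - 3 u$ ($F{\left(u \right)} = - 3 \left(\frac{4}{3} + u\right) = -4 - 3 u$)
$130 F{\left(3 \right)} + 153 = 130 \left(-4 - 9\right) + 153 = 130 \left(-13\right) + 153 = -1690 + 153 = -1537$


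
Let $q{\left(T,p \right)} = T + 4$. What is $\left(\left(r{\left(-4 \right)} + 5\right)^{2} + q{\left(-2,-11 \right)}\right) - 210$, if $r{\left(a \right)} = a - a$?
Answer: $-183$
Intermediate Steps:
$r{\left(a \right)} = 0$
$q{\left(T,p \right)} = 4 + T$
$\left(\left(r{\left(-4 \right)} + 5\right)^{2} + q{\left(-2,-11 \right)}\right) - 210 = \left(\left(0 + 5\right)^{2} + \left(4 - 2\right)\right) - 210 = \left(5^{2} + 2\right) - 210 = \left(25 + 2\right) - 210 = 27 - 210 = -183$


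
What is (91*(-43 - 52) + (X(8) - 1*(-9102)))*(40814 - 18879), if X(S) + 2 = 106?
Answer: 12305535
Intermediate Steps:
X(S) = 104 (X(S) = -2 + 106 = 104)
(91*(-43 - 52) + (X(8) - 1*(-9102)))*(40814 - 18879) = (91*(-43 - 52) + (104 - 1*(-9102)))*(40814 - 18879) = (91*(-95) + (104 + 9102))*21935 = (-8645 + 9206)*21935 = 561*21935 = 12305535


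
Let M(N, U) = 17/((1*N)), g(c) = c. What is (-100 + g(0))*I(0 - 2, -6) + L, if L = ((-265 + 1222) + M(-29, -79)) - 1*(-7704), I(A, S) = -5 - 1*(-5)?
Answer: 251152/29 ≈ 8660.4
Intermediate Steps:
M(N, U) = 17/N
I(A, S) = 0 (I(A, S) = -5 + 5 = 0)
L = 251152/29 (L = ((-265 + 1222) + 17/(-29)) - 1*(-7704) = (957 + 17*(-1/29)) + 7704 = (957 - 17/29) + 7704 = 27736/29 + 7704 = 251152/29 ≈ 8660.4)
(-100 + g(0))*I(0 - 2, -6) + L = (-100 + 0)*0 + 251152/29 = -100*0 + 251152/29 = 0 + 251152/29 = 251152/29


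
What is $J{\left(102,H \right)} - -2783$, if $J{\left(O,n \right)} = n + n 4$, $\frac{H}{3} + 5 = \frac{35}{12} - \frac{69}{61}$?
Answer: $\frac{667287}{244} \approx 2734.8$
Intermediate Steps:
$H = - \frac{2353}{244}$ ($H = -15 + 3 \left(\frac{35}{12} - \frac{69}{61}\right) = -15 + 3 \cdot \frac{1307}{732} = -15 + \frac{1307}{244} = - \frac{2353}{244} \approx -9.6434$)
$J{\left(O,n \right)} = 5 n$ ($J{\left(O,n \right)} = n + 4 n = 5 n$)
$J{\left(102,H \right)} - -2783 = 5 \left(- \frac{2353}{244}\right) - -2783 = - \frac{11765}{244} + 2783 = \frac{667287}{244}$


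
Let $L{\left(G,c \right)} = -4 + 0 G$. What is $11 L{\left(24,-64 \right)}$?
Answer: $-44$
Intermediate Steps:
$L{\left(G,c \right)} = -4$ ($L{\left(G,c \right)} = -4 + 0 = -4$)
$11 L{\left(24,-64 \right)} = 11 \left(-4\right) = -44$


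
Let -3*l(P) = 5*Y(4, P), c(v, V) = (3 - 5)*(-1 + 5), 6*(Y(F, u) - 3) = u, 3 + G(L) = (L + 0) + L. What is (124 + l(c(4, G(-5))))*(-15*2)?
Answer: -10910/3 ≈ -3636.7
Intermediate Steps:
G(L) = -3 + 2*L (G(L) = -3 + ((L + 0) + L) = -3 + (L + L) = -3 + 2*L)
Y(F, u) = 3 + u/6
c(v, V) = -8 (c(v, V) = -2*4 = -8)
l(P) = -5 - 5*P/18 (l(P) = -5*(3 + P/6)/3 = -(15 + 5*P/6)/3 = -5 - 5*P/18)
(124 + l(c(4, G(-5))))*(-15*2) = (124 + (-5 - 5/18*(-8)))*(-15*2) = (124 + (-5 + 20/9))*(-30) = (124 - 25/9)*(-30) = (1091/9)*(-30) = -10910/3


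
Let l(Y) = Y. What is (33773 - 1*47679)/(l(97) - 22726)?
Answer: 13906/22629 ≈ 0.61452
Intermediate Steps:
(33773 - 1*47679)/(l(97) - 22726) = (33773 - 1*47679)/(97 - 22726) = (33773 - 47679)/(-22629) = -13906*(-1/22629) = 13906/22629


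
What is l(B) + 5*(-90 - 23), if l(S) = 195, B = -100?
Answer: -370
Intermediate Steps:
l(B) + 5*(-90 - 23) = 195 + 5*(-90 - 23) = 195 + 5*(-113) = 195 - 565 = -370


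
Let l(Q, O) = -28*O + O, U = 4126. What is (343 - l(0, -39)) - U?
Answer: -4836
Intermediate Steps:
l(Q, O) = -27*O
(343 - l(0, -39)) - U = (343 - (-27)*(-39)) - 1*4126 = (343 - 1*1053) - 4126 = (343 - 1053) - 4126 = -710 - 4126 = -4836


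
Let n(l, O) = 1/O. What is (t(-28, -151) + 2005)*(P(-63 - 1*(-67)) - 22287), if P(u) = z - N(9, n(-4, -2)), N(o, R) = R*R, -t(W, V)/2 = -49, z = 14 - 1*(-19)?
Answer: -187202751/4 ≈ -4.6801e+7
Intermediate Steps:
z = 33 (z = 14 + 19 = 33)
t(W, V) = 98 (t(W, V) = -2*(-49) = 98)
N(o, R) = R²
P(u) = 131/4 (P(u) = 33 - (1/(-2))² = 33 - (-½)² = 33 - 1*¼ = 33 - ¼ = 131/4)
(t(-28, -151) + 2005)*(P(-63 - 1*(-67)) - 22287) = (98 + 2005)*(131/4 - 22287) = 2103*(-89017/4) = -187202751/4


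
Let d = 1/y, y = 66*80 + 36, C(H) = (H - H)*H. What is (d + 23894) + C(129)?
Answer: 127020505/5316 ≈ 23894.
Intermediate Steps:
C(H) = 0 (C(H) = 0*H = 0)
y = 5316 (y = 5280 + 36 = 5316)
d = 1/5316 ≈ 0.00018811
(d + 23894) + C(129) = (1/5316 + 23894) + 0 = 127020505/5316 + 0 = 127020505/5316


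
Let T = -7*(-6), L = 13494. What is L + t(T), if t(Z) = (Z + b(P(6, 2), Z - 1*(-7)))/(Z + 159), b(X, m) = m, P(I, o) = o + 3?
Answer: 2712385/201 ≈ 13494.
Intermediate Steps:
P(I, o) = 3 + o
T = 42
t(Z) = (7 + 2*Z)/(159 + Z) (t(Z) = (Z + (Z - 1*(-7)))/(Z + 159) = (Z + (Z + 7))/(159 + Z) = (Z + (7 + Z))/(159 + Z) = (7 + 2*Z)/(159 + Z))
L + t(T) = 13494 + (7 + 2*42)/(159 + 42) = 13494 + (7 + 84)/201 = 13494 + (1/201)*91 = 13494 + 91/201 = 2712385/201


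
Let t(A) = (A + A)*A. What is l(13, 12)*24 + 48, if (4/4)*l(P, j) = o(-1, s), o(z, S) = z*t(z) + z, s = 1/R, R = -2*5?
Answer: -24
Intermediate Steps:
t(A) = 2*A**2 (t(A) = (2*A)*A = 2*A**2)
R = -10
s = -1/10 (s = 1/(-10) = -1/10 ≈ -0.10000)
o(z, S) = z + 2*z**3 (o(z, S) = z*(2*z**2) + z = 2*z**3 + z = z + 2*z**3)
l(P, j) = -3 (l(P, j) = -1 + 2*(-1)**3 = -1 + 2*(-1) = -1 - 2 = -3)
l(13, 12)*24 + 48 = -3*24 + 48 = -72 + 48 = -24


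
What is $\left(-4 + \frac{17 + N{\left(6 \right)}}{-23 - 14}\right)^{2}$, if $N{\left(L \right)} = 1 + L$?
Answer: $\frac{29584}{1369} \approx 21.61$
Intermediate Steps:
$\left(-4 + \frac{17 + N{\left(6 \right)}}{-23 - 14}\right)^{2} = \left(-4 + \frac{17 + \left(1 + 6\right)}{-23 - 14}\right)^{2} = \left(-4 + \frac{17 + 7}{-37}\right)^{2} = \left(-4 + 24 \left(- \frac{1}{37}\right)\right)^{2} = \left(-4 - \frac{24}{37}\right)^{2} = \left(- \frac{172}{37}\right)^{2} = \frac{29584}{1369}$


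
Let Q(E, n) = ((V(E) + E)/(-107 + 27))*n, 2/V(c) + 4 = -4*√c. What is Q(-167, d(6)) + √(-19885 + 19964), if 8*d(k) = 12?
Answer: 56113/17920 + √79 - I*√167/17920 ≈ 12.02 - 0.00072114*I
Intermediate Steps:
d(k) = 3/2 (d(k) = (⅛)*12 = 3/2)
V(c) = 2/(-4 - 4*√c)
Q(E, n) = n*(-E/80 + 1/(80*(2 + 2*√E))) (Q(E, n) = ((-1/(2 + 2*√E) + E)/(-107 + 27))*n = ((E - 1/(2 + 2*√E))/(-80))*n = ((E - 1/(2 + 2*√E))*(-1/80))*n = (-E/80 + 1/(80*(2 + 2*√E)))*n = n*(-E/80 + 1/(80*(2 + 2*√E))))
Q(-167, d(6)) + √(-19885 + 19964) = (1/160)*(3/2)*(1 - 2*(-167) - (-334)*I*√167)/(1 + √(-167)) + √(-19885 + 19964) = (1/160)*(3/2)*(1 + 334 - (-334)*I*√167)/(1 + I*√167) + √79 = (1/160)*(3/2)*(1 + 334 + 334*I*√167)/(1 + I*√167) + √79 = (1/160)*(3/2)*(335 + 334*I*√167)/(1 + I*√167) + √79 = 3*(335 + 334*I*√167)/(320*(1 + I*√167)) + √79 = √79 + 3*(335 + 334*I*√167)/(320*(1 + I*√167))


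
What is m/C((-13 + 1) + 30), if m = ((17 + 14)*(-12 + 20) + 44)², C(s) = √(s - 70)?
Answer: -42632*I*√13/13 ≈ -11824.0*I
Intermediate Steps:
C(s) = √(-70 + s)
m = 85264 (m = (31*8 + 44)² = (248 + 44)² = 292² = 85264)
m/C((-13 + 1) + 30) = 85264/(√(-70 + ((-13 + 1) + 30))) = 85264/(√(-70 + (-12 + 30))) = 85264/(√(-70 + 18)) = 85264/(√(-52)) = 85264/((2*I*√13)) = 85264*(-I*√13/26) = -42632*I*√13/13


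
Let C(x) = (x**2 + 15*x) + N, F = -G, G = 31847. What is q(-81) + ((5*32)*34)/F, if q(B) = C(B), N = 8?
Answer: 170503398/31847 ≈ 5353.8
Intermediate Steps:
F = -31847 (F = -1*31847 = -31847)
C(x) = 8 + x**2 + 15*x (C(x) = (x**2 + 15*x) + 8 = 8 + x**2 + 15*x)
q(B) = 8 + B**2 + 15*B
q(-81) + ((5*32)*34)/F = (8 + (-81)**2 + 15*(-81)) + ((5*32)*34)/(-31847) = (8 + 6561 - 1215) + (160*34)*(-1/31847) = 5354 + 5440*(-1/31847) = 5354 - 5440/31847 = 170503398/31847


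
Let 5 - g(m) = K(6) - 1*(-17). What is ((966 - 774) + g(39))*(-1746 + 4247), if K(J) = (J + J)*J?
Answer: 270108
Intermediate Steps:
K(J) = 2*J² (K(J) = (2*J)*J = 2*J²)
g(m) = -84 (g(m) = 5 - (2*6² - 1*(-17)) = 5 - (2*36 + 17) = 5 - (72 + 17) = 5 - 1*89 = 5 - 89 = -84)
((966 - 774) + g(39))*(-1746 + 4247) = ((966 - 774) - 84)*(-1746 + 4247) = (192 - 84)*2501 = 108*2501 = 270108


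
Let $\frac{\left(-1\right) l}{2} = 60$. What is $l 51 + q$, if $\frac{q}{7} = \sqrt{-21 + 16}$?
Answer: $-6120 + 7 i \sqrt{5} \approx -6120.0 + 15.652 i$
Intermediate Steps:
$q = 7 i \sqrt{5}$ ($q = 7 \sqrt{-21 + 16} = 7 \sqrt{-5} = 7 i \sqrt{5} \approx 15.652 i$)
$l = -120$ ($l = \left(-2\right) 60 = -120$)
$l 51 + q = \left(-120\right) 51 + 7 i \sqrt{5} = -6120 + 7 i \sqrt{5}$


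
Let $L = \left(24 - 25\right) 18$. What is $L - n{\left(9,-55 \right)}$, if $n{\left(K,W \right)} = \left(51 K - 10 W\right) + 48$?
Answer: $-1075$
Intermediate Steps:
$n{\left(K,W \right)} = 48 - 10 W + 51 K$ ($n{\left(K,W \right)} = \left(- 10 W + 51 K\right) + 48 = 48 - 10 W + 51 K$)
$L = -18$ ($L = \left(-1\right) 18 = -18$)
$L - n{\left(9,-55 \right)} = -18 - \left(48 - -550 + 51 \cdot 9\right) = -18 - \left(48 + 550 + 459\right) = -18 - 1057 = -1075$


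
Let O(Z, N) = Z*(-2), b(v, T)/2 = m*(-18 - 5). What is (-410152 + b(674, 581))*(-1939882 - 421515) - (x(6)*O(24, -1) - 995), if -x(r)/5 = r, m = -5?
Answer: 967988580589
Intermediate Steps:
x(r) = -5*r
b(v, T) = 230 (b(v, T) = 2*(-5*(-18 - 5)) = 2*(-5*(-23)) = 2*115 = 230)
O(Z, N) = -2*Z
(-410152 + b(674, 581))*(-1939882 - 421515) - (x(6)*O(24, -1) - 995) = (-410152 + 230)*(-1939882 - 421515) - ((-5*6)*(-2*24) - 995) = -409922*(-2361397) - (-30*(-48) - 995) = 967988581034 - (1440 - 995) = 967988581034 - 1*445 = 967988581034 - 445 = 967988580589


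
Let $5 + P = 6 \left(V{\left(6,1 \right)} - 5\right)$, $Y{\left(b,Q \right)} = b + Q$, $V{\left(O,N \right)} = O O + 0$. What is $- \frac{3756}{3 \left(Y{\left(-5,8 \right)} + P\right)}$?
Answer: $- \frac{313}{46} \approx -6.8043$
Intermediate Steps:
$V{\left(O,N \right)} = O^{2}$ ($V{\left(O,N \right)} = O^{2} + 0 = O^{2}$)
$Y{\left(b,Q \right)} = Q + b$
$P = 181$ ($P = -5 + 6 \left(6^{2} - 5\right) = -5 + 6 \left(36 - 5\right) = -5 + 6 \cdot 31 = -5 + 186 = 181$)
$- \frac{3756}{3 \left(Y{\left(-5,8 \right)} + P\right)} = - \frac{3756}{3 \left(\left(8 - 5\right) + 181\right)} = - \frac{3756}{3 \left(3 + 181\right)} = - \frac{3756}{3 \cdot 184} = - \frac{3756}{552} = \left(-3756\right) \frac{1}{552} = - \frac{313}{46}$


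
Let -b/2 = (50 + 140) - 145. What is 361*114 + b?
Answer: 41064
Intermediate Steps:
b = -90 (b = -2*((50 + 140) - 145) = -2*(190 - 145) = -2*45 = -90)
361*114 + b = 361*114 - 90 = 41154 - 90 = 41064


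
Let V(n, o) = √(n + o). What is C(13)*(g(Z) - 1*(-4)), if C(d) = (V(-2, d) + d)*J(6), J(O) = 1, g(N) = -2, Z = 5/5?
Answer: 26 + 2*√11 ≈ 32.633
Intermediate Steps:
Z = 1 (Z = 5*(⅕) = 1)
C(d) = d + √(-2 + d) (C(d) = (√(-2 + d) + d)*1 = (d + √(-2 + d))*1 = d + √(-2 + d))
C(13)*(g(Z) - 1*(-4)) = (13 + √(-2 + 13))*(-2 - 1*(-4)) = (13 + √11)*(-2 + 4) = (13 + √11)*2 = 26 + 2*√11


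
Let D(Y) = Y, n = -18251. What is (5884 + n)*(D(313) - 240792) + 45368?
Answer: 2974049161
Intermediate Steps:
(5884 + n)*(D(313) - 240792) + 45368 = (5884 - 18251)*(313 - 240792) + 45368 = -12367*(-240479) + 45368 = 2974003793 + 45368 = 2974049161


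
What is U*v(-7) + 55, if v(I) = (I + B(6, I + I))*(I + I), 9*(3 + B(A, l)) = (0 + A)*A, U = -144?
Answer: -12041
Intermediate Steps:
B(A, l) = -3 + A²/9 (B(A, l) = -3 + ((0 + A)*A)/9 = -3 + (A*A)/9 = -3 + A²/9)
v(I) = 2*I*(1 + I) (v(I) = (I + (-3 + (⅑)*6²))*(I + I) = (I + (-3 + (⅑)*36))*(2*I) = (I + (-3 + 4))*(2*I) = (I + 1)*(2*I) = (1 + I)*(2*I) = 2*I*(1 + I))
U*v(-7) + 55 = -288*(-7)*(1 - 7) + 55 = -288*(-7)*(-6) + 55 = -144*84 + 55 = -12096 + 55 = -12041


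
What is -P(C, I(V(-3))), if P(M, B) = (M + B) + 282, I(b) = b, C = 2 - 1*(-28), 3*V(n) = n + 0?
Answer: -311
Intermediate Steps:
V(n) = n/3 (V(n) = (n + 0)/3 = n/3)
C = 30 (C = 2 + 28 = 30)
P(M, B) = 282 + B + M (P(M, B) = (B + M) + 282 = 282 + B + M)
-P(C, I(V(-3))) = -(282 + (⅓)*(-3) + 30) = -(282 - 1 + 30) = -1*311 = -311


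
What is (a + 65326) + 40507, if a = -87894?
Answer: 17939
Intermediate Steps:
(a + 65326) + 40507 = (-87894 + 65326) + 40507 = -22568 + 40507 = 17939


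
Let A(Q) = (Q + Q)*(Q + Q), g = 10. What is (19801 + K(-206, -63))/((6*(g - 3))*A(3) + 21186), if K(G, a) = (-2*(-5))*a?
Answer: 19171/22698 ≈ 0.84461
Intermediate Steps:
K(G, a) = 10*a
A(Q) = 4*Q**2 (A(Q) = (2*Q)*(2*Q) = 4*Q**2)
(19801 + K(-206, -63))/((6*(g - 3))*A(3) + 21186) = (19801 + 10*(-63))/((6*(10 - 3))*(4*3**2) + 21186) = (19801 - 630)/((6*7)*(4*9) + 21186) = 19171/(42*36 + 21186) = 19171/(1512 + 21186) = 19171/22698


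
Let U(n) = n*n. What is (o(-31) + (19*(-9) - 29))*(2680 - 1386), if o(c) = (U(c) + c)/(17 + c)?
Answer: -2413310/7 ≈ -3.4476e+5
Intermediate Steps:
U(n) = n**2
o(c) = (c + c**2)/(17 + c) (o(c) = (c**2 + c)/(17 + c) = (c + c**2)/(17 + c))
(o(-31) + (19*(-9) - 29))*(2680 - 1386) = (-31*(1 - 31)/(17 - 31) + (19*(-9) - 29))*(2680 - 1386) = (-31*(-30)/(-14) + (-171 - 29))*1294 = (-31*(-1/14)*(-30) - 200)*1294 = (-465/7 - 200)*1294 = -1865/7*1294 = -2413310/7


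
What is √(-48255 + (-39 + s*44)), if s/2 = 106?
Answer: I*√38966 ≈ 197.4*I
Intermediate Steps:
s = 212 (s = 2*106 = 212)
√(-48255 + (-39 + s*44)) = √(-48255 + (-39 + 212*44)) = √(-48255 + (-39 + 9328)) = √(-48255 + 9289) = √(-38966) = I*√38966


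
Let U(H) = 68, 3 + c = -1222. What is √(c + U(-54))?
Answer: I*√1157 ≈ 34.015*I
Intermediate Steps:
c = -1225 (c = -3 - 1222 = -1225)
√(c + U(-54)) = √(-1225 + 68) = √(-1157) = I*√1157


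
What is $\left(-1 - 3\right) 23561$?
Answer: $-94244$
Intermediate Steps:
$\left(-1 - 3\right) 23561 = \left(-4\right) 23561 = -94244$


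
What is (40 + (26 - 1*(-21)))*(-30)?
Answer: -2610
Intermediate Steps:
(40 + (26 - 1*(-21)))*(-30) = (40 + (26 + 21))*(-30) = (40 + 47)*(-30) = 87*(-30) = -2610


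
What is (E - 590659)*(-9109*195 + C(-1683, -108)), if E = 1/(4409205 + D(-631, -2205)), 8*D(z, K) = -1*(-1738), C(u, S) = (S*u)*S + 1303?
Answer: 222999121772463664808/17637689 ≈ 1.2643e+13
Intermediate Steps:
C(u, S) = 1303 + u*S² (C(u, S) = u*S² + 1303 = 1303 + u*S²)
D(z, K) = 869/4 (D(z, K) = (-1*(-1738))/8 = (⅛)*1738 = 869/4)
E = 4/17637689 (E = 1/(4409205 + 869/4) = 1/(17637689/4) = 4/17637689 ≈ 2.2679e-7)
(E - 590659)*(-9109*195 + C(-1683, -108)) = (4/17637689 - 590659)*(-9109*195 + (1303 - 1683*(-108)²)) = -10417859747047*(-1776255 + (1303 - 1683*11664))/17637689 = -10417859747047*(-1776255 + (1303 - 19630512))/17637689 = -10417859747047*(-1776255 - 19629209)/17637689 = -10417859747047/17637689*(-21405464) = 222999121772463664808/17637689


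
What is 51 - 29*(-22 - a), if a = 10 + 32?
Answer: 1907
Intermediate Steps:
a = 42
51 - 29*(-22 - a) = 51 - 29*(-22 - 1*42) = 51 - 29*(-22 - 42) = 51 - 29*(-64) = 51 + 1856 = 1907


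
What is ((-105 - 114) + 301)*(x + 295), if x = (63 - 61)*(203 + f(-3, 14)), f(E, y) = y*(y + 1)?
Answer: 91922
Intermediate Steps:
f(E, y) = y*(1 + y)
x = 826 (x = (63 - 61)*(203 + 14*(1 + 14)) = 2*(203 + 14*15) = 2*(203 + 210) = 2*413 = 826)
((-105 - 114) + 301)*(x + 295) = ((-105 - 114) + 301)*(826 + 295) = (-219 + 301)*1121 = 82*1121 = 91922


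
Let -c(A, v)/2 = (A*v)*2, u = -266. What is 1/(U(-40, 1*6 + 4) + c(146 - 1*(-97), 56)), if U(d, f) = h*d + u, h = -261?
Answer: -1/44258 ≈ -2.2595e-5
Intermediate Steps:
U(d, f) = -266 - 261*d (U(d, f) = -261*d - 266 = -266 - 261*d)
c(A, v) = -4*A*v (c(A, v) = -2*A*v*2 = -4*A*v)
1/(U(-40, 1*6 + 4) + c(146 - 1*(-97), 56)) = 1/((-266 - 261*(-40)) - 4*(146 - 1*(-97))*56) = 1/((-266 + 10440) - 4*(146 + 97)*56) = 1/(10174 - 4*243*56) = 1/(10174 - 54432) = 1/(-44258) = -1/44258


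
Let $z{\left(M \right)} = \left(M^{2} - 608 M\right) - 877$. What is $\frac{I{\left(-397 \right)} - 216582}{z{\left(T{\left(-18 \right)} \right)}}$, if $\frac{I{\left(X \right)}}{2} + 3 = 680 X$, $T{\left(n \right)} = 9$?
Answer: $\frac{189127}{1567} \approx 120.69$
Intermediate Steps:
$I{\left(X \right)} = -6 + 1360 X$ ($I{\left(X \right)} = -6 + 2 \cdot 680 X = -6 + 1360 X$)
$z{\left(M \right)} = -877 + M^{2} - 608 M$
$\frac{I{\left(-397 \right)} - 216582}{z{\left(T{\left(-18 \right)} \right)}} = \frac{\left(-6 + 1360 \left(-397\right)\right) - 216582}{-877 + 9^{2} - 5472} = \frac{\left(-6 - 539920\right) - 216582}{-877 + 81 - 5472} = \frac{-539926 - 216582}{-6268} = \left(-756508\right) \left(- \frac{1}{6268}\right) = \frac{189127}{1567}$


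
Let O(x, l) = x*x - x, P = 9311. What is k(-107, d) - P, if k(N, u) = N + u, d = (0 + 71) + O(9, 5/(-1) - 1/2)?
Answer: -9275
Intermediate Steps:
O(x, l) = x² - x
d = 143 (d = (0 + 71) + 9*(-1 + 9) = 71 + 9*8 = 71 + 72 = 143)
k(-107, d) - P = (-107 + 143) - 1*9311 = 36 - 9311 = -9275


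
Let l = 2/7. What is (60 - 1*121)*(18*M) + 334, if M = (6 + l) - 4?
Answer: -15230/7 ≈ -2175.7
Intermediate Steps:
l = 2/7 (l = 2*(⅐) = 2/7 ≈ 0.28571)
M = 16/7 (M = (6 + 2/7) - 4 = 44/7 - 4 = 16/7 ≈ 2.2857)
(60 - 1*121)*(18*M) + 334 = (60 - 1*121)*(18*(16/7)) + 334 = (60 - 121)*(288/7) + 334 = -61*288/7 + 334 = -17568/7 + 334 = -15230/7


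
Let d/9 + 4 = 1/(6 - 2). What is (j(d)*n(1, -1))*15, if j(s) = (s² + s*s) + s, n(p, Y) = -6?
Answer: -807975/4 ≈ -2.0199e+5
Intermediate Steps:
d = -135/4 (d = -36 + 9/(6 - 2) = -36 + 9/4 = -135/4 ≈ -33.750)
j(s) = s + 2*s² (j(s) = (s² + s²) + s = 2*s² + s = s + 2*s²)
(j(d)*n(1, -1))*15 = (-135*(1 + 2*(-135/4))/4*(-6))*15 = (-135*(1 - 135/2)/4*(-6))*15 = (-135/4*(-133/2)*(-6))*15 = ((17955/8)*(-6))*15 = -53865/4*15 = -807975/4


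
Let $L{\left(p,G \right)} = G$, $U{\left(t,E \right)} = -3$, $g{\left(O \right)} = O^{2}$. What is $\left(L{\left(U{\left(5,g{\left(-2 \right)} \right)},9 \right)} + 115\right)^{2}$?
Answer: $15376$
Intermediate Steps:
$\left(L{\left(U{\left(5,g{\left(-2 \right)} \right)},9 \right)} + 115\right)^{2} = \left(9 + 115\right)^{2} = 124^{2} = 15376$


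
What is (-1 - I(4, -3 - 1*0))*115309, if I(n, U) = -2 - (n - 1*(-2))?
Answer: 807163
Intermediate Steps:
I(n, U) = -4 - n (I(n, U) = -2 - (n + 2) = -2 - (2 + n) = -2 + (-2 - n) = -4 - n)
(-1 - I(4, -3 - 1*0))*115309 = (-1 - (-4 - 1*4))*115309 = (-1 - (-4 - 4))*115309 = (-1 - 1*(-8))*115309 = (-1 + 8)*115309 = 7*115309 = 807163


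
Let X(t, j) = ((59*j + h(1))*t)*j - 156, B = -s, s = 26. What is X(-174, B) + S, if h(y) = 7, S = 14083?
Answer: -6894221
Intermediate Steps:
B = -26 (B = -1*26 = -26)
X(t, j) = -156 + j*t*(7 + 59*j) (X(t, j) = ((59*j + 7)*t)*j - 156 = ((7 + 59*j)*t)*j - 156 = (t*(7 + 59*j))*j - 156 = j*t*(7 + 59*j) - 156 = -156 + j*t*(7 + 59*j))
X(-174, B) + S = (-156 + 7*(-26)*(-174) + 59*(-174)*(-26)²) + 14083 = (-156 + 31668 + 59*(-174)*676) + 14083 = (-156 + 31668 - 6939816) + 14083 = -6908304 + 14083 = -6894221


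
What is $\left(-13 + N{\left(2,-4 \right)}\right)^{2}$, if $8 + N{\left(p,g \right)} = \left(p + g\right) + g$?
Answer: $729$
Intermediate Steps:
$N{\left(p,g \right)} = -8 + p + 2 g$ ($N{\left(p,g \right)} = -8 + \left(\left(p + g\right) + g\right) = -8 + \left(\left(g + p\right) + g\right) = -8 + \left(p + 2 g\right) = -8 + p + 2 g$)
$\left(-13 + N{\left(2,-4 \right)}\right)^{2} = \left(-13 + \left(-8 + 2 + 2 \left(-4\right)\right)\right)^{2} = \left(-13 - 14\right)^{2} = \left(-27\right)^{2} = 729$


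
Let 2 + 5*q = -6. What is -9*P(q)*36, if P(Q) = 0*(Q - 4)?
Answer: 0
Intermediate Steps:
q = -8/5 (q = -⅖ + (⅕)*(-6) = -⅖ - 6/5 = -8/5 ≈ -1.6000)
P(Q) = 0 (P(Q) = 0*(-4 + Q) = 0)
-9*P(q)*36 = -9*0*36 = 0*36 = 0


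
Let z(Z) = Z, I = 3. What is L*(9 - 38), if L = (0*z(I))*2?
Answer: 0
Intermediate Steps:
L = 0 (L = (0*3)*2 = 0*2 = 0)
L*(9 - 38) = 0*(9 - 38) = 0*(-29) = 0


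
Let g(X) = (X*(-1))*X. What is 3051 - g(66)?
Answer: 7407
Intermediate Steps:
g(X) = -X² (g(X) = (-X)*X = -X²)
3051 - g(66) = 3051 - (-1)*66² = 3051 - (-1)*4356 = 3051 - 1*(-4356) = 3051 + 4356 = 7407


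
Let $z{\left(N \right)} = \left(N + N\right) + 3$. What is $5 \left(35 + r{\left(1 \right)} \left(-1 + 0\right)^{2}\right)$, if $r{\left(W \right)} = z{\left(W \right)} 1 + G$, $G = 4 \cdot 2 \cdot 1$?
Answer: $240$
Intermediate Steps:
$G = 8$ ($G = 8 \cdot 1 = 8$)
$z{\left(N \right)} = 3 + 2 N$ ($z{\left(N \right)} = 2 N + 3 = 3 + 2 N$)
$r{\left(W \right)} = 11 + 2 W$ ($r{\left(W \right)} = \left(3 + 2 W\right) 1 + 8 = \left(3 + 2 W\right) + 8 = 11 + 2 W$)
$5 \left(35 + r{\left(1 \right)} \left(-1 + 0\right)^{2}\right) = 5 \left(35 + \left(11 + 2 \cdot 1\right) \left(-1 + 0\right)^{2}\right) = 5 \left(35 + \left(11 + 2\right) \left(-1\right)^{2}\right) = 5 \left(35 + 13 \cdot 1\right) = 5 \left(35 + 13\right) = 5 \cdot 48 = 240$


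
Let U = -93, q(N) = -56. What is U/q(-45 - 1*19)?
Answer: 93/56 ≈ 1.6607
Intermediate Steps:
U/q(-45 - 1*19) = -93/(-56) = -93*(-1/56) = 93/56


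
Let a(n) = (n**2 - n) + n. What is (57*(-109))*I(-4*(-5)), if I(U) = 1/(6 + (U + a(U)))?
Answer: -2071/142 ≈ -14.585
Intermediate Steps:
a(n) = n**2
I(U) = 1/(6 + U + U**2) (I(U) = 1/(6 + (U + U**2)) = 1/(6 + U + U**2))
(57*(-109))*I(-4*(-5)) = (57*(-109))/(6 - 4*(-5) + (-4*(-5))**2) = -6213/(6 + 20 + 20**2) = -6213/(6 + 20 + 400) = -6213/426 = -6213*1/426 = -2071/142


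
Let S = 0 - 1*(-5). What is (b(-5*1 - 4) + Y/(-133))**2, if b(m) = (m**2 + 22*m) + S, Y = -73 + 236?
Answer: 226773481/17689 ≈ 12820.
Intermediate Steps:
Y = 163
S = 5 (S = 0 + 5 = 5)
b(m) = 5 + m**2 + 22*m (b(m) = (m**2 + 22*m) + 5 = 5 + m**2 + 22*m)
(b(-5*1 - 4) + Y/(-133))**2 = ((5 + (-5*1 - 4)**2 + 22*(-5*1 - 4)) + 163/(-133))**2 = ((5 + (-5 - 4)**2 + 22*(-5 - 4)) + 163*(-1/133))**2 = ((5 + (-9)**2 + 22*(-9)) - 163/133)**2 = ((5 + 81 - 198) - 163/133)**2 = (-112 - 163/133)**2 = (-15059/133)**2 = 226773481/17689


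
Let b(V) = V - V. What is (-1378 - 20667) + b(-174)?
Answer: -22045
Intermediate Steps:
b(V) = 0
(-1378 - 20667) + b(-174) = (-1378 - 20667) + 0 = -22045 + 0 = -22045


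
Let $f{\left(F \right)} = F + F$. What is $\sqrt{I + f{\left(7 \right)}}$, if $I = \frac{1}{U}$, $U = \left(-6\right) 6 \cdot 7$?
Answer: $\frac{\sqrt{24689}}{42} \approx 3.7411$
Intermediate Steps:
$U = -252$ ($U = \left(-36\right) 7 = -252$)
$I = - \frac{1}{252}$ ($I = \frac{1}{-252} = - \frac{1}{252} \approx -0.0039683$)
$f{\left(F \right)} = 2 F$
$\sqrt{I + f{\left(7 \right)}} = \sqrt{- \frac{1}{252} + 2 \cdot 7} = \sqrt{- \frac{1}{252} + 14} = \sqrt{\frac{3527}{252}} = \frac{\sqrt{24689}}{42}$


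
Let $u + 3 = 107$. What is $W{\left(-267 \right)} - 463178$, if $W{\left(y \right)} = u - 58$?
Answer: $-463132$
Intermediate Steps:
$u = 104$ ($u = -3 + 107 = 104$)
$W{\left(y \right)} = 46$ ($W{\left(y \right)} = 104 - 58 = 46$)
$W{\left(-267 \right)} - 463178 = 46 - 463178 = -463132$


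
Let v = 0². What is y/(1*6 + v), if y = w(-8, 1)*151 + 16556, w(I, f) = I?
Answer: 2558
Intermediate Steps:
y = 15348 (y = -8*151 + 16556 = -1208 + 16556 = 15348)
v = 0
y/(1*6 + v) = 15348/(1*6 + 0) = 15348/(6 + 0) = 15348/6 = 15348*(⅙) = 2558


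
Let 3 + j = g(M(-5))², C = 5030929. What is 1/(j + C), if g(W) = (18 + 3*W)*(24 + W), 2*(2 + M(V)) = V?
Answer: 16/80618017 ≈ 1.9847e-7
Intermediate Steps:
M(V) = -2 + V/2
j = 123153/16 (j = -3 + (432 + 3*(-2 + (½)*(-5))² + 90*(-2 + (½)*(-5)))² = -3 + (432 + 3*(-2 - 5/2)² + 90*(-2 - 5/2))² = -3 + (432 + 3*(-9/2)² + 90*(-9/2))² = -3 + (432 + 3*(81/4) - 405)² = -3 + (432 + 243/4 - 405)² = -3 + (351/4)² = -3 + 123201/16 = 123153/16 ≈ 7697.1)
1/(j + C) = 1/(123153/16 + 5030929) = 1/(80618017/16) = 16/80618017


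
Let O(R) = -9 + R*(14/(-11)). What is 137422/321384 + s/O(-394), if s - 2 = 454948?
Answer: 804547286887/870468564 ≈ 924.27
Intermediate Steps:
s = 454950 (s = 2 + 454948 = 454950)
O(R) = -9 - 14*R/11 (O(R) = -9 + R*(14*(-1/11)) = -9 + R*(-14/11) = -9 - 14*R/11)
137422/321384 + s/O(-394) = 137422/321384 + 454950/(-9 - 14/11*(-394)) = 137422*(1/321384) + 454950/(-9 + 5516/11) = 68711/160692 + 454950/(5417/11) = 68711/160692 + 454950*(11/5417) = 68711/160692 + 5004450/5417 = 804547286887/870468564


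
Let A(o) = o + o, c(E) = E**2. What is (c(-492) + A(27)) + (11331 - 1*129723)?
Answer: 123726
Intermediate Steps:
A(o) = 2*o
(c(-492) + A(27)) + (11331 - 1*129723) = ((-492)**2 + 2*27) + (11331 - 1*129723) = (242064 + 54) + (11331 - 129723) = 242118 - 118392 = 123726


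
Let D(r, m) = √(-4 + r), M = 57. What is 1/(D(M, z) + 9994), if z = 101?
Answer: 9994/99879983 - √53/99879983 ≈ 9.9987e-5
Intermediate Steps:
1/(D(M, z) + 9994) = 1/(√(-4 + 57) + 9994) = 1/(√53 + 9994) = 1/(9994 + √53)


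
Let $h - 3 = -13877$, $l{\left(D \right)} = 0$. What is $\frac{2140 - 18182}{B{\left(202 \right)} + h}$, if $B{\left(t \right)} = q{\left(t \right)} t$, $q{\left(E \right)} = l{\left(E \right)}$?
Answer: $\frac{8021}{6937} \approx 1.1563$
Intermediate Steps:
$q{\left(E \right)} = 0$
$h = -13874$ ($h = 3 - 13877 = -13874$)
$B{\left(t \right)} = 0$ ($B{\left(t \right)} = 0 t = 0$)
$\frac{2140 - 18182}{B{\left(202 \right)} + h} = \frac{2140 - 18182}{0 - 13874} = - \frac{16042}{-13874} = \left(-16042\right) \left(- \frac{1}{13874}\right) = \frac{8021}{6937}$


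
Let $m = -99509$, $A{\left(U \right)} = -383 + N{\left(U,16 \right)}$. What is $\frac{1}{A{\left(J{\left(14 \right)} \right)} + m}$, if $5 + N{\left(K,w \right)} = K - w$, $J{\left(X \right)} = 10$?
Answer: $- \frac{1}{99903} \approx -1.001 \cdot 10^{-5}$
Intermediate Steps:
$N{\left(K,w \right)} = -5 + K - w$ ($N{\left(K,w \right)} = -5 + \left(K - w\right) = -5 + K - w$)
$A{\left(U \right)} = -404 + U$ ($A{\left(U \right)} = -383 - \left(21 - U\right) = -383 + \left(-21 + U\right) = -404 + U$)
$\frac{1}{A{\left(J{\left(14 \right)} \right)} + m} = \frac{1}{\left(-404 + 10\right) - 99509} = \frac{1}{-394 - 99509} = \frac{1}{-99903} = - \frac{1}{99903}$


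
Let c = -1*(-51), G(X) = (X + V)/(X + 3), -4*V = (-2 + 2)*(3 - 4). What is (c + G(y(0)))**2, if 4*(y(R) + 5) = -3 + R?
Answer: 341056/121 ≈ 2818.6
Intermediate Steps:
y(R) = -23/4 + R/4 (y(R) = -5 + (-3 + R)/4 = -5 + (-3/4 + R/4) = -23/4 + R/4)
V = 0 (V = -(-2 + 2)*(3 - 4)/4 = -0*(-1) = -1/4*0 = 0)
G(X) = X/(3 + X) (G(X) = (X + 0)/(X + 3) = X/(3 + X))
c = 51
(c + G(y(0)))**2 = (51 + (-23/4 + (1/4)*0)/(3 + (-23/4 + (1/4)*0)))**2 = (51 + (-23/4 + 0)/(3 + (-23/4 + 0)))**2 = (51 - 23/(4*(3 - 23/4)))**2 = (51 - 23/(4*(-11/4)))**2 = (51 - 23/4*(-4/11))**2 = (51 + 23/11)**2 = (584/11)**2 = 341056/121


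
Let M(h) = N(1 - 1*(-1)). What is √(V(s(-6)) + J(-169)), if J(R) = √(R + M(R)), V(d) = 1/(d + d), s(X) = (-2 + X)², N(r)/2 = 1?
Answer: √(2 + 256*I*√167)/16 ≈ 2.5427 + 2.5412*I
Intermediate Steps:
N(r) = 2 (N(r) = 2*1 = 2)
M(h) = 2
V(d) = 1/(2*d)
J(R) = √(2 + R) (J(R) = √(R + 2) = √(2 + R))
√(V(s(-6)) + J(-169)) = √(1/(2*((-2 - 6)²)) + √(2 - 169)) = √(1/(2*((-8)²)) + √(-167)) = √((½)/64 + I*√167) = √((½)*(1/64) + I*√167) = √(1/128 + I*√167)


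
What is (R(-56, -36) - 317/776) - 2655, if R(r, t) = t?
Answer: -2088533/776 ≈ -2691.4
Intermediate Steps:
(R(-56, -36) - 317/776) - 2655 = (-36 - 317/776) - 2655 = -28253/776 - 2655 = -2088533/776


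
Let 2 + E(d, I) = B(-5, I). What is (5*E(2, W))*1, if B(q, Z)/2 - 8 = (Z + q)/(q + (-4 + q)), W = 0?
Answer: 515/7 ≈ 73.571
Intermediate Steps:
B(q, Z) = 16 + 2*(Z + q)/(-4 + 2*q) (B(q, Z) = 16 + 2*((Z + q)/(q + (-4 + q))) = 16 + 2*((Z + q)/(-4 + 2*q)) = 16 + 2*(Z + q)/(-4 + 2*q))
E(d, I) = 103/7 - I/7 (E(d, I) = -2 + (-32 + I + 17*(-5))/(-2 - 5) = -2 + (-32 + I - 85)/(-7) = -2 - (-117 + I)/7 = -2 + (117/7 - I/7) = 103/7 - I/7)
(5*E(2, W))*1 = (5*(103/7 - ⅐*0))*1 = (5*(103/7 + 0))*1 = (5*(103/7))*1 = (515/7)*1 = 515/7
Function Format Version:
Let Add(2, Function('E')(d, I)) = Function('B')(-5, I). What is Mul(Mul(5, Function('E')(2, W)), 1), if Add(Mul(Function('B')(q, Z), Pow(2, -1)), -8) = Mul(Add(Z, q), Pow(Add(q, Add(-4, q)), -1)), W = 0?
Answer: Rational(515, 7) ≈ 73.571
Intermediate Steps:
Function('B')(q, Z) = Add(16, Mul(2, Pow(Add(-4, Mul(2, q)), -1), Add(Z, q))) (Function('B')(q, Z) = Add(16, Mul(2, Mul(Add(Z, q), Pow(Add(q, Add(-4, q)), -1)))) = Add(16, Mul(2, Mul(Add(Z, q), Pow(Add(-4, Mul(2, q)), -1)))) = Add(16, Mul(2, Mul(Pow(Add(-4, Mul(2, q)), -1), Add(Z, q)))) = Add(16, Mul(2, Pow(Add(-4, Mul(2, q)), -1), Add(Z, q))))
Function('E')(d, I) = Add(Rational(103, 7), Mul(Rational(-1, 7), I)) (Function('E')(d, I) = Add(-2, Mul(Pow(Add(-2, -5), -1), Add(-32, I, Mul(17, -5)))) = Add(-2, Mul(Pow(-7, -1), Add(-32, I, -85))) = Add(-2, Mul(Rational(-1, 7), Add(-117, I))) = Add(-2, Add(Rational(117, 7), Mul(Rational(-1, 7), I))) = Add(Rational(103, 7), Mul(Rational(-1, 7), I)))
Mul(Mul(5, Function('E')(2, W)), 1) = Mul(Mul(5, Add(Rational(103, 7), Mul(Rational(-1, 7), 0))), 1) = Mul(Mul(5, Add(Rational(103, 7), 0)), 1) = Mul(Mul(5, Rational(103, 7)), 1) = Mul(Rational(515, 7), 1) = Rational(515, 7)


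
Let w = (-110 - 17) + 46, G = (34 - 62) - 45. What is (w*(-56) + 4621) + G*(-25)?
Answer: 10982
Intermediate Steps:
G = -73 (G = -28 - 45 = -73)
w = -81 (w = -127 + 46 = -81)
(w*(-56) + 4621) + G*(-25) = (-81*(-56) + 4621) - 73*(-25) = (4536 + 4621) + 1825 = 9157 + 1825 = 10982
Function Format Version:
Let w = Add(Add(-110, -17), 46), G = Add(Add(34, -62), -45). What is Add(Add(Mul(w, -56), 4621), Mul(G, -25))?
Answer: 10982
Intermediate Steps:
G = -73 (G = Add(-28, -45) = -73)
w = -81 (w = Add(-127, 46) = -81)
Add(Add(Mul(w, -56), 4621), Mul(G, -25)) = Add(Add(Mul(-81, -56), 4621), Mul(-73, -25)) = Add(Add(4536, 4621), 1825) = Add(9157, 1825) = 10982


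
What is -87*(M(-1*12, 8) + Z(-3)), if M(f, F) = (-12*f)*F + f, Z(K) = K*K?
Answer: -99963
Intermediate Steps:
Z(K) = K**2
M(f, F) = f - 12*F*f (M(f, F) = -12*F*f + f = f - 12*F*f)
-87*(M(-1*12, 8) + Z(-3)) = -87*((-1*12)*(1 - 12*8) + (-3)**2) = -87*(-12*(1 - 96) + 9) = -87*(-12*(-95) + 9) = -87*(1140 + 9) = -87*1149 = -99963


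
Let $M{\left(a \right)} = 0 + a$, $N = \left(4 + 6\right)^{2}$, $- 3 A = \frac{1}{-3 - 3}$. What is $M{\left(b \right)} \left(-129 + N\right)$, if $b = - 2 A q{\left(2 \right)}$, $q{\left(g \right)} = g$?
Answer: $\frac{58}{9} \approx 6.4444$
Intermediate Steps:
$A = \frac{1}{18}$ ($A = - \frac{1}{3 \left(-3 - 3\right)} = - \frac{1}{3 \left(-6\right)} = \left(- \frac{1}{3}\right) \left(- \frac{1}{6}\right) = \frac{1}{18} \approx 0.055556$)
$N = 100$ ($N = 10^{2} = 100$)
$b = - \frac{2}{9}$ ($b = \left(-2\right) \frac{1}{18} \cdot 2 = \left(- \frac{1}{9}\right) 2 = - \frac{2}{9} \approx -0.22222$)
$M{\left(a \right)} = a$
$M{\left(b \right)} \left(-129 + N\right) = - \frac{2 \left(-129 + 100\right)}{9} = \left(- \frac{2}{9}\right) \left(-29\right) = \frac{58}{9}$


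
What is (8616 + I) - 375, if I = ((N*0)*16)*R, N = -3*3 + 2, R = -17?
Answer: 8241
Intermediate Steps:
N = -7 (N = -9 + 2 = -7)
I = 0 (I = (-7*0*16)*(-17) = (0*16)*(-17) = 0*(-17) = 0)
(8616 + I) - 375 = (8616 + 0) - 375 = 8616 - 375 = 8241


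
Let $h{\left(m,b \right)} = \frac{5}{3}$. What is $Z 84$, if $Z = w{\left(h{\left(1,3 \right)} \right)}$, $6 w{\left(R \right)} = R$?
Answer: $\frac{70}{3} \approx 23.333$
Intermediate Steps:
$h{\left(m,b \right)} = \frac{5}{3}$ ($h{\left(m,b \right)} = 5 \cdot \frac{1}{3} = \frac{5}{3}$)
$w{\left(R \right)} = \frac{R}{6}$
$Z = \frac{5}{18}$ ($Z = \frac{1}{6} \cdot \frac{5}{3} = \frac{5}{18} \approx 0.27778$)
$Z 84 = \frac{5}{18} \cdot 84 = \frac{70}{3}$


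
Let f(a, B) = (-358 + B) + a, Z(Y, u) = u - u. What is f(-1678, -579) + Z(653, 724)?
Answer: -2615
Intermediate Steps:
Z(Y, u) = 0
f(a, B) = -358 + B + a
f(-1678, -579) + Z(653, 724) = (-358 - 579 - 1678) + 0 = -2615 + 0 = -2615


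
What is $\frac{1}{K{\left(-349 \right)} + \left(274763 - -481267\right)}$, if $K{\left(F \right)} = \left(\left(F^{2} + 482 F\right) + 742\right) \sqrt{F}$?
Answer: $\frac{1738}{2987740515} + \frac{7 i \sqrt{349}}{199182701} \approx 5.8171 \cdot 10^{-7} + 6.5654 \cdot 10^{-7} i$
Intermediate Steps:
$K{\left(F \right)} = \sqrt{F} \left(742 + F^{2} + 482 F\right)$ ($K{\left(F \right)} = \left(742 + F^{2} + 482 F\right) \sqrt{F} = \sqrt{F} \left(742 + F^{2} + 482 F\right)$)
$\frac{1}{K{\left(-349 \right)} + \left(274763 - -481267\right)} = \frac{1}{\sqrt{-349} \left(742 + \left(-349\right)^{2} + 482 \left(-349\right)\right) + \left(274763 - -481267\right)} = \frac{1}{i \sqrt{349} \left(742 + 121801 - 168218\right) + \left(274763 + 481267\right)} = \frac{1}{i \sqrt{349} \left(-45675\right) + 756030} = \frac{1}{- 45675 i \sqrt{349} + 756030} = \frac{1}{756030 - 45675 i \sqrt{349}}$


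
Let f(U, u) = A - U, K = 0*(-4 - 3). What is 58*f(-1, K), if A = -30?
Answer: -1682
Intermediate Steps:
K = 0 (K = 0*(-7) = 0)
f(U, u) = -30 - U
58*f(-1, K) = 58*(-30 - 1*(-1)) = 58*(-30 + 1) = 58*(-29) = -1682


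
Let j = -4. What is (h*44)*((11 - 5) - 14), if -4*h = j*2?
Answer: -704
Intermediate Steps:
h = 2 (h = -(-1)*2 = -1/4*(-8) = 2)
(h*44)*((11 - 5) - 14) = (2*44)*((11 - 5) - 14) = 88*(6 - 14) = 88*(-8) = -704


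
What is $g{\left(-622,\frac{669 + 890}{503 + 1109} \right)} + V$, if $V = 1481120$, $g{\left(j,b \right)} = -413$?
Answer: $1480707$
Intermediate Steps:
$g{\left(-622,\frac{669 + 890}{503 + 1109} \right)} + V = -413 + 1481120 = 1480707$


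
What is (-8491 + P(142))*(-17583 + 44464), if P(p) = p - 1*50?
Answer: -225773519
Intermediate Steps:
P(p) = -50 + p (P(p) = p - 50 = -50 + p)
(-8491 + P(142))*(-17583 + 44464) = (-8491 + (-50 + 142))*(-17583 + 44464) = (-8491 + 92)*26881 = -8399*26881 = -225773519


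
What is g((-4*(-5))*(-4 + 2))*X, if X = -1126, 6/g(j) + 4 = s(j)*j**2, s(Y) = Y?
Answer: 1689/16001 ≈ 0.10556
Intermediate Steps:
g(j) = 6/(-4 + j**3) (g(j) = 6/(-4 + j*j**2) = 6/(-4 + j**3))
g((-4*(-5))*(-4 + 2))*X = (6/(-4 + ((-4*(-5))*(-4 + 2))**3))*(-1126) = (6/(-4 + (20*(-2))**3))*(-1126) = (6/(-4 + (-40)**3))*(-1126) = (6/(-4 - 64000))*(-1126) = (6/(-64004))*(-1126) = (6*(-1/64004))*(-1126) = -3/32002*(-1126) = 1689/16001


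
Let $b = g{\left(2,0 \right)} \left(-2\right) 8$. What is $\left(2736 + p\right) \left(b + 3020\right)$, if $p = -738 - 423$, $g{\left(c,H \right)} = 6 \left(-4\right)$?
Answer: $5361300$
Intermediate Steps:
$g{\left(c,H \right)} = -24$
$p = -1161$
$b = 384$ ($b = \left(-24\right) \left(-2\right) 8 = 48 \cdot 8 = 384$)
$\left(2736 + p\right) \left(b + 3020\right) = \left(2736 - 1161\right) \left(384 + 3020\right) = 1575 \cdot 3404 = 5361300$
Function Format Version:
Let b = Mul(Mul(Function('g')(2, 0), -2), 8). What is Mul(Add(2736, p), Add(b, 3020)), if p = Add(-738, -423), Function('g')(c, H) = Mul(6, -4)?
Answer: 5361300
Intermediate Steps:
Function('g')(c, H) = -24
p = -1161
b = 384 (b = Mul(Mul(-24, -2), 8) = Mul(48, 8) = 384)
Mul(Add(2736, p), Add(b, 3020)) = Mul(Add(2736, -1161), Add(384, 3020)) = Mul(1575, 3404) = 5361300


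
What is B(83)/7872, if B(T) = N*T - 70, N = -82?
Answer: -573/656 ≈ -0.87348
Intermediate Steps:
B(T) = -70 - 82*T (B(T) = -82*T - 70 = -70 - 82*T)
B(83)/7872 = (-70 - 82*83)/7872 = (-70 - 6806)*(1/7872) = -6876*1/7872 = -573/656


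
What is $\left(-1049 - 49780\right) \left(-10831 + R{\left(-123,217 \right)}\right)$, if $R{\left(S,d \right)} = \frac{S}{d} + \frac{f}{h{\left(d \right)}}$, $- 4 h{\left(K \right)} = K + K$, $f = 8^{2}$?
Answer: $\frac{119477529162}{217} \approx 5.5059 \cdot 10^{8}$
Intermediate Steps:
$f = 64$
$h{\left(K \right)} = - \frac{K}{2}$ ($h{\left(K \right)} = - \frac{K + K}{4} = - \frac{2 K}{4} = - \frac{K}{2}$)
$R{\left(S,d \right)} = - \frac{128}{d} + \frac{S}{d}$ ($R{\left(S,d \right)} = \frac{S}{d} + \frac{64}{\left(- \frac{1}{2}\right) d} = \frac{S}{d} + 64 \left(- \frac{2}{d}\right) = \frac{S}{d} - \frac{128}{d} = - \frac{128}{d} + \frac{S}{d}$)
$\left(-1049 - 49780\right) \left(-10831 + R{\left(-123,217 \right)}\right) = \left(-1049 - 49780\right) \left(-10831 + \frac{-128 - 123}{217}\right) = - 50829 \left(-10831 + \frac{1}{217} \left(-251\right)\right) = - 50829 \left(-10831 - \frac{251}{217}\right) = \left(-50829\right) \left(- \frac{2350578}{217}\right) = \frac{119477529162}{217}$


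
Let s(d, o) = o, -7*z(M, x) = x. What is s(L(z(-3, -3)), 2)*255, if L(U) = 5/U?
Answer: 510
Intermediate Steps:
z(M, x) = -x/7
s(L(z(-3, -3)), 2)*255 = 2*255 = 510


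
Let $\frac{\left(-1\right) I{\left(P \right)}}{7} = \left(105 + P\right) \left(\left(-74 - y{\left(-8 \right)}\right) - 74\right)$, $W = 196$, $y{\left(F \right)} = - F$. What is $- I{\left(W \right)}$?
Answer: $-328692$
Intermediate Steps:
$I{\left(P \right)} = 114660 + 1092 P$ ($I{\left(P \right)} = - 7 \left(105 + P\right) \left(\left(-74 - \left(-1\right) \left(-8\right)\right) - 74\right) = - 7 \left(105 + P\right) \left(\left(-74 - 8\right) - 74\right) = - 7 \left(105 + P\right) \left(-82 - 74\right) = - 7 \left(105 + P\right) \left(-156\right) = - 7 \left(-16380 - 156 P\right) = 114660 + 1092 P$)
$- I{\left(W \right)} = - (114660 + 1092 \cdot 196) = - (114660 + 214032) = \left(-1\right) 328692 = -328692$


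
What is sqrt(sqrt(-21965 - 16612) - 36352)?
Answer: sqrt(-36352 + I*sqrt(38577)) ≈ 0.5151 + 190.66*I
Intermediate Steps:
sqrt(sqrt(-21965 - 16612) - 36352) = sqrt(sqrt(-38577) - 36352) = sqrt(I*sqrt(38577) - 36352) = sqrt(-36352 + I*sqrt(38577))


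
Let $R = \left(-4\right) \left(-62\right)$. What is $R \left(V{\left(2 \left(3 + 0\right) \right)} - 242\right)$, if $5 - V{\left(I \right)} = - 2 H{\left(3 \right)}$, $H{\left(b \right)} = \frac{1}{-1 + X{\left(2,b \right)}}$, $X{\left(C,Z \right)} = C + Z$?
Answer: $-58652$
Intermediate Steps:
$H{\left(b \right)} = \frac{1}{1 + b}$ ($H{\left(b \right)} = \frac{1}{-1 + \left(2 + b\right)} = \frac{1}{1 + b}$)
$V{\left(I \right)} = \frac{11}{2}$ ($V{\left(I \right)} = 5 - - \frac{2}{1 + 3} = 5 - - \frac{2}{4} = 5 - \left(-2\right) \frac{1}{4} = 5 - - \frac{1}{2} = 5 + \frac{1}{2} = \frac{11}{2}$)
$R = 248$
$R \left(V{\left(2 \left(3 + 0\right) \right)} - 242\right) = 248 \left(\frac{11}{2} - 242\right) = 248 \left(- \frac{473}{2}\right) = -58652$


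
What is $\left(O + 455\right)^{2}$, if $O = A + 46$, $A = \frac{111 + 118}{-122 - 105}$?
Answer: $\frac{12881796004}{51529} \approx 2.4999 \cdot 10^{5}$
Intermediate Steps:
$A = - \frac{229}{227}$ ($A = \frac{229}{-227} = 229 \left(- \frac{1}{227}\right) = - \frac{229}{227} \approx -1.0088$)
$O = \frac{10213}{227}$ ($O = - \frac{229}{227} + 46 = \frac{10213}{227} \approx 44.991$)
$\left(O + 455\right)^{2} = \left(\frac{10213}{227} + 455\right)^{2} = \left(\frac{113498}{227}\right)^{2} = \frac{12881796004}{51529}$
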